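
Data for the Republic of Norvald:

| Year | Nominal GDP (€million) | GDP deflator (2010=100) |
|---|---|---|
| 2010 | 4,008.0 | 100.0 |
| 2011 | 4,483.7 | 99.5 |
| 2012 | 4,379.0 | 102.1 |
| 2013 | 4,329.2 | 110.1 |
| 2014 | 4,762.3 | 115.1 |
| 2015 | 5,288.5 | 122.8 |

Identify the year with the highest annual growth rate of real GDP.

2011

2011: real = 4483.7/0.995 = 4506.23; growth vs 2010 (4008.00) = 12.43%.
2012: real = 4379.0/1.021 = 4288.93; growth vs 2011 (4506.23) = -4.82%.
2013: real = 4329.2/1.101 = 3932.06; growth vs 2012 (4288.93) = -8.32%.
2014: real = 4762.3/1.151 = 4137.53; growth vs 2013 (3932.06) = 5.23%.
2015: real = 5288.5/1.228 = 4306.60; growth vs 2014 (4137.53) = 4.09%.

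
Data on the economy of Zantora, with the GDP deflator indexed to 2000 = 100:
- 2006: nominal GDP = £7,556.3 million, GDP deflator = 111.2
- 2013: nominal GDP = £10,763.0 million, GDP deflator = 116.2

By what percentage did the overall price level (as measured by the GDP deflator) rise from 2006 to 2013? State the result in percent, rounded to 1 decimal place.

4.5%

Price-level change = 116.2 / 111.2 − 1 = 0.0450.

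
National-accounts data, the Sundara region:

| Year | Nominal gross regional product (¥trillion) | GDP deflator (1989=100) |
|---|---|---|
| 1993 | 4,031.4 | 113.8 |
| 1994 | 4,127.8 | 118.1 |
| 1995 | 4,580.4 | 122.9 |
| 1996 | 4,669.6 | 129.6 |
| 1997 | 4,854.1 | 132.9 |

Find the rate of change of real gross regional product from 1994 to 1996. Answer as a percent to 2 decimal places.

Real gross regional product 1994 = 4127.8/1.181 = 3495.17.
Real gross regional product 1996 = 4669.6/1.296 = 3603.09.
Change = 3603.09/3495.17 − 1 = 0.0309.

3.09%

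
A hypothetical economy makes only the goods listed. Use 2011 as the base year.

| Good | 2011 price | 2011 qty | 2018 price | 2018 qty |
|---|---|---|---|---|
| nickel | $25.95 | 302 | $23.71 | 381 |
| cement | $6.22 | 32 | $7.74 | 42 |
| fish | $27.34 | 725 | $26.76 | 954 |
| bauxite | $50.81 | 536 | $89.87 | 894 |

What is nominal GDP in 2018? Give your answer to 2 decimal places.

Nominal GDP 2018 = Σ (p_2018 × q_2018) = 23.71·381 + 7.74·42 + 26.76·954 + 89.87·894 = 115231.41.

$115231.41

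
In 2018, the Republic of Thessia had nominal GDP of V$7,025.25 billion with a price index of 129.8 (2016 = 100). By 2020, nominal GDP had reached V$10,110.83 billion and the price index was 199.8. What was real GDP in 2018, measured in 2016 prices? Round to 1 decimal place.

V$5,412.4 billion

Real GDP = Nominal / (price index/100) = 7025.25 / 1.298 = 5412.37.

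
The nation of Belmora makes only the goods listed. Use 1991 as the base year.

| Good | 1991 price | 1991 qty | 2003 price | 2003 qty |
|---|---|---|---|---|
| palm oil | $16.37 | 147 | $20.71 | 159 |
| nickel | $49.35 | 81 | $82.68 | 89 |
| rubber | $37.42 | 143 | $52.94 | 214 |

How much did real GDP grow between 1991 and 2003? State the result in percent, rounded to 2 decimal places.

Real GDP 1991 = Nominal GDP 1991 = 16.37·147 + 49.35·81 + 37.42·143 = 11754.80.
Real GDP 2003 (at 1991 prices) = 16.37·159 + 49.35·89 + 37.42·214 = 15002.86.
Real growth = 15002.86/11754.80 − 1 = 0.2763.

27.63%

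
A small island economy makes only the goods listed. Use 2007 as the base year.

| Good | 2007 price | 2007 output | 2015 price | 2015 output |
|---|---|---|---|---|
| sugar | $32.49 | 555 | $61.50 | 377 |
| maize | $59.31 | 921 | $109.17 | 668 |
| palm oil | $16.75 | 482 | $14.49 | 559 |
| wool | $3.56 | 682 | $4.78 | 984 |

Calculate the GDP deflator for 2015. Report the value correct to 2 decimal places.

Nominal GDP 2015 = 61.50·377 + 109.17·668 + 14.49·559 + 4.78·984 = 108914.49.
Real GDP 2015 (at 2007 prices) = 32.49·377 + 59.31·668 + 16.75·559 + 3.56·984 = 64734.10.
Deflator = Nominal/Real × 100 = 108914.49/64734.10 × 100 = 168.249.

168.25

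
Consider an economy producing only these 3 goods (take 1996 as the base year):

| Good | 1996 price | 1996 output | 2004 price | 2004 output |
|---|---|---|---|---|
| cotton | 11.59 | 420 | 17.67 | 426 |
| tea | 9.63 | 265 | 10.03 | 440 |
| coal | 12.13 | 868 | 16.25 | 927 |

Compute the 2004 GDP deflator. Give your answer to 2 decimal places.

132.25

Nominal GDP 2004 = 17.67·426 + 10.03·440 + 16.25·927 = 27004.37.
Real GDP 2004 (at 1996 prices) = 11.59·426 + 9.63·440 + 12.13·927 = 20419.05.
Deflator = Nominal/Real × 100 = 27004.37/20419.05 × 100 = 132.251.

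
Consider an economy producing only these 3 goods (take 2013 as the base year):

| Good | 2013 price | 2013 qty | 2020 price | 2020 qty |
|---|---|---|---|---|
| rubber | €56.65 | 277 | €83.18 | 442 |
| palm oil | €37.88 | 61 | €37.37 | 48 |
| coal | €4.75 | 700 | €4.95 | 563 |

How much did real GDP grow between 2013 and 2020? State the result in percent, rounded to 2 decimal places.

Real GDP 2013 = Nominal GDP 2013 = 56.65·277 + 37.88·61 + 4.75·700 = 21327.73.
Real GDP 2020 (at 2013 prices) = 56.65·442 + 37.88·48 + 4.75·563 = 29531.79.
Real growth = 29531.79/21327.73 − 1 = 0.3847.

38.47%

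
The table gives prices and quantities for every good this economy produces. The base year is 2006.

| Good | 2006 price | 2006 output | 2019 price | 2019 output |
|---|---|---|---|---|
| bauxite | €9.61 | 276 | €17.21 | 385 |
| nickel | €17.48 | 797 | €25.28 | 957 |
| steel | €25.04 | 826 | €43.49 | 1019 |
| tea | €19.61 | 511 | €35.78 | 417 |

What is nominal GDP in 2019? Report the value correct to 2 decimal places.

Nominal GDP 2019 = Σ (p_2019 × q_2019) = 17.21·385 + 25.28·957 + 43.49·1019 + 35.78·417 = 90055.38.

€90055.38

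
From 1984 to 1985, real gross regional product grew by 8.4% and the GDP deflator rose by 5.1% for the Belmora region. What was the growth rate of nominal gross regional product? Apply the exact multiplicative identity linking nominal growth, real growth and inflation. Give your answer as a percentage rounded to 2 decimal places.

(1 + g_nom) = (1 + g_real)(1 + π) = 1.0840 × 1.0510 = 1.13928.

13.93%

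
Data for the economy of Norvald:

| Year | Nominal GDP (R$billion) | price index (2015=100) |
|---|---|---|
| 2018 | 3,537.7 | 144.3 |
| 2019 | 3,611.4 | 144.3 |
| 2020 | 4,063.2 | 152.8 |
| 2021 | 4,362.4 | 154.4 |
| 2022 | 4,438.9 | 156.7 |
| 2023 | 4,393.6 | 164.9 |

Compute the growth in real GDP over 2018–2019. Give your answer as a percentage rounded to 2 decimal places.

Real GDP 2018 = 3537.7/1.443 = 2451.63.
Real GDP 2019 = 3611.4/1.443 = 2502.70.
Change = 2502.70/2451.63 − 1 = 0.0208.

2.08%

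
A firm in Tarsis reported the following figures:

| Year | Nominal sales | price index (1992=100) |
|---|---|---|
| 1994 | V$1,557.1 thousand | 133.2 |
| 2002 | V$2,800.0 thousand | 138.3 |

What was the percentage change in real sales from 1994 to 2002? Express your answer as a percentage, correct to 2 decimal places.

73.19%

Deflate each year: 1994 → 1557.1/1.332 = 1168.99; 2002 → 2800.0/1.383 = 2024.58.
So real sales changed by 2024.58/1168.99 − 1 = 0.7319, i.e. 73.19%.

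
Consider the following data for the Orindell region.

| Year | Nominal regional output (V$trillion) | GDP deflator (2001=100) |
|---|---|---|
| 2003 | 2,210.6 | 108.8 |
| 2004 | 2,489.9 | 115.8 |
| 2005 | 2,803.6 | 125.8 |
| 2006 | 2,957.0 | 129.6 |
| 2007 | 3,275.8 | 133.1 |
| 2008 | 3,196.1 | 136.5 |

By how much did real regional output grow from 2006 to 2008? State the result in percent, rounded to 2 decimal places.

Real regional output 2006 = 2957.0/1.296 = 2281.64.
Real regional output 2008 = 3196.1/1.365 = 2341.47.
Change = 2341.47/2281.64 − 1 = 0.0262.

2.62%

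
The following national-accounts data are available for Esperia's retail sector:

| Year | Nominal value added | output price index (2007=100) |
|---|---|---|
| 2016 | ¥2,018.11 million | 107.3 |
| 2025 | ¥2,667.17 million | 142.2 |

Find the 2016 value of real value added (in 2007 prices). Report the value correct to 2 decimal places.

Real value added = Nominal / (output price index/100) = 2018.11 / 1.073 = 1880.81.

¥1,880.81 million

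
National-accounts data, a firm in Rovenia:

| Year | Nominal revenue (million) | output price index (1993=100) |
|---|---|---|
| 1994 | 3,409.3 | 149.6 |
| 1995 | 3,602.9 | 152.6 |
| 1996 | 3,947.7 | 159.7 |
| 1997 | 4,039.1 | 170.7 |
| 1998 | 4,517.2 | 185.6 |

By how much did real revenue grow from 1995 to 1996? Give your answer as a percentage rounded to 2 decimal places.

4.70%

Real revenue 1995 = 3602.9/1.526 = 2361.01.
Real revenue 1996 = 3947.7/1.597 = 2471.95.
Change = 2471.95/2361.01 − 1 = 0.0470.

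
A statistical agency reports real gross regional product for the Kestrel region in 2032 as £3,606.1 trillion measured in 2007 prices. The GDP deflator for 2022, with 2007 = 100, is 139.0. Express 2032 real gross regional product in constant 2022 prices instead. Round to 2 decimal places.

£5,012.48 trillion

Real gross regional product in 2022 prices = Real gross regional product in 2007 prices × (P_2022/P_2007) = 3606.1 × 1.390 = 5012.48.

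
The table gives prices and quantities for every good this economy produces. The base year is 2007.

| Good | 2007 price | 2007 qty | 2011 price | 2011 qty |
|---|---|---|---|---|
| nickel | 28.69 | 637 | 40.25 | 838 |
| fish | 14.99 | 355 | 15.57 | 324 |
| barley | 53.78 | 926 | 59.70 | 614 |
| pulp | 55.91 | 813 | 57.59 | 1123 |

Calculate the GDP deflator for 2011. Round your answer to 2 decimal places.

Nominal GDP 2011 = 40.25·838 + 15.57·324 + 59.70·614 + 57.59·1123 = 140103.55.
Real GDP 2011 (at 2007 prices) = 28.69·838 + 14.99·324 + 53.78·614 + 55.91·1123 = 124706.83.
Deflator = Nominal/Real × 100 = 140103.55/124706.83 × 100 = 112.346.

112.35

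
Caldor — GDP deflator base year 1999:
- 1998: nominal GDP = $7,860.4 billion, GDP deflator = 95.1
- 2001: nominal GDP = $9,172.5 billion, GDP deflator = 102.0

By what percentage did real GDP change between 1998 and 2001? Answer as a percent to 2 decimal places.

8.80%

Real GDP 1998 = 7860.4 / 0.951 = 8265.40.
Real GDP 2001 = 9172.5 / 1.020 = 8992.65.
Real growth = 8992.65 / 8265.40 − 1 = 0.0880.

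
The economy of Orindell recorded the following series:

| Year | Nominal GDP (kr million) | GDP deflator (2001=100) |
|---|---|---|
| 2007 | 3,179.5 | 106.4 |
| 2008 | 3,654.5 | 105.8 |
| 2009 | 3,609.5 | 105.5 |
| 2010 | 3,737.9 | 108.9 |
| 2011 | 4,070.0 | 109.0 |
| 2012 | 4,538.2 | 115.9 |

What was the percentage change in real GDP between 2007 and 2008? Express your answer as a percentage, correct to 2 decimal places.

15.59%

Real GDP 2007 = 3179.5/1.064 = 2988.25.
Real GDP 2008 = 3654.5/1.058 = 3454.16.
Change = 3454.16/2988.25 − 1 = 0.1559.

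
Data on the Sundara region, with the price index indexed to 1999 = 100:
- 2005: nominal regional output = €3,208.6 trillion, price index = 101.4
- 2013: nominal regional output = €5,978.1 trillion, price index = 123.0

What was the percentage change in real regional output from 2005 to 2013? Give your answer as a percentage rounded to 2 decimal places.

Real regional output 2005 = 3208.6 / 1.014 = 3164.30.
Real regional output 2013 = 5978.1 / 1.230 = 4860.24.
Real growth = 4860.24 / 3164.30 − 1 = 0.5360.

53.60%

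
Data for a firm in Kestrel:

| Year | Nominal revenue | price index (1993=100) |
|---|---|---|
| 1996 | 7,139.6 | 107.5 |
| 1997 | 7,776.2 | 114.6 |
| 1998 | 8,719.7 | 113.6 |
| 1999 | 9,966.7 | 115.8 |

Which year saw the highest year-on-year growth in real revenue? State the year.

1998

1997: real = 7776.2/1.146 = 6785.51; growth vs 1996 (6641.49) = 2.17%.
1998: real = 8719.7/1.136 = 7675.79; growth vs 1997 (6785.51) = 13.12%.
1999: real = 9966.7/1.158 = 8606.82; growth vs 1998 (7675.79) = 12.13%.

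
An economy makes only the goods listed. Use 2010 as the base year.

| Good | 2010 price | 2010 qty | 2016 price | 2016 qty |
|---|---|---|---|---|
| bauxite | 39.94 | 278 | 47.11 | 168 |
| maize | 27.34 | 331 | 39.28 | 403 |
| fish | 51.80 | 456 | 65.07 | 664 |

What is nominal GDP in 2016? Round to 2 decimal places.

66950.80

Nominal GDP 2016 = Σ (p_2016 × q_2016) = 47.11·168 + 39.28·403 + 65.07·664 = 66950.80.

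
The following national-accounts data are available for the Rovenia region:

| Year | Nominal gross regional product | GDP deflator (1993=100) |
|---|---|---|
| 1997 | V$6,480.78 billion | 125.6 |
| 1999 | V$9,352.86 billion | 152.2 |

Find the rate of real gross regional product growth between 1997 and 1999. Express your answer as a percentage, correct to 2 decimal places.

Deflate each year: 1997 → 6480.78/1.256 = 5159.86; 1999 → 9352.86/1.522 = 6145.11.
So real gross regional product changed by 6145.11/5159.86 − 1 = 0.1909, i.e. 19.09%.

19.09%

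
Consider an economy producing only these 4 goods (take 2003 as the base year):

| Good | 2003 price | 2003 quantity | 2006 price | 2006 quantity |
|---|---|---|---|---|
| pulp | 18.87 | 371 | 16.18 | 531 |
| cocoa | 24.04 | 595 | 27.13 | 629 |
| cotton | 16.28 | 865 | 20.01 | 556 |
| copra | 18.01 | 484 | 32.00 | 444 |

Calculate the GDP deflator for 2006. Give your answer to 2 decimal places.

120.86

Nominal GDP 2006 = 16.18·531 + 27.13·629 + 20.01·556 + 32.00·444 = 50989.91.
Real GDP 2006 (at 2003 prices) = 18.87·531 + 24.04·629 + 16.28·556 + 18.01·444 = 42189.25.
Deflator = Nominal/Real × 100 = 50989.91/42189.25 × 100 = 120.860.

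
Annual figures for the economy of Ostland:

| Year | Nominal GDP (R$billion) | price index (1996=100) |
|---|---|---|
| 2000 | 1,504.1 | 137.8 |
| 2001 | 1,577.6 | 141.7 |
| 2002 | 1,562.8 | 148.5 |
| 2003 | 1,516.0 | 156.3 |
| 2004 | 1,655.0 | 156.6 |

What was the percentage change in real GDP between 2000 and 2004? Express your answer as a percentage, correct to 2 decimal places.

-3.18%

Real GDP 2000 = 1504.1/1.378 = 1091.51.
Real GDP 2004 = 1655.0/1.566 = 1056.83.
Change = 1056.83/1091.51 − 1 = -0.0318.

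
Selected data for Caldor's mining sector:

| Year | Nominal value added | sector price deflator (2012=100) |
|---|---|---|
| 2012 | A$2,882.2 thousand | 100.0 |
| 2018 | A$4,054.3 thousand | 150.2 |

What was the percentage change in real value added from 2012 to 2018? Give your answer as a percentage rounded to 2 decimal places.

-6.35%

Real value added 2012 = 2882.2 / 1.000 = 2882.20.
Real value added 2018 = 4054.3 / 1.502 = 2699.27.
Real growth = 2699.27 / 2882.20 − 1 = -0.0635.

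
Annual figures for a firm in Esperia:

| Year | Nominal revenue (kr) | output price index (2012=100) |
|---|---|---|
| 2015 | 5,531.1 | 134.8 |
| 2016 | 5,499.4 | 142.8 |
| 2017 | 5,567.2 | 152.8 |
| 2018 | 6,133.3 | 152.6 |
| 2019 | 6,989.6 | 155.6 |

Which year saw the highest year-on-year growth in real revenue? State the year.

2019

2016: real = 5499.4/1.428 = 3851.12; growth vs 2015 (4103.19) = -6.14%.
2017: real = 5567.2/1.528 = 3643.46; growth vs 2016 (3851.12) = -5.39%.
2018: real = 6133.3/1.526 = 4019.20; growth vs 2017 (3643.46) = 10.31%.
2019: real = 6989.6/1.556 = 4492.03; growth vs 2018 (4019.20) = 11.76%.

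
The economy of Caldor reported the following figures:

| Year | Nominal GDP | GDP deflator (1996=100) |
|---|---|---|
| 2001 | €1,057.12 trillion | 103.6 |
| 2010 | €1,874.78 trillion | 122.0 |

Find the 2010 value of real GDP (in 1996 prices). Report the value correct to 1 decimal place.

€1,536.7 trillion

Real GDP = Nominal / (GDP deflator/100) = 1874.78 / 1.220 = 1536.70.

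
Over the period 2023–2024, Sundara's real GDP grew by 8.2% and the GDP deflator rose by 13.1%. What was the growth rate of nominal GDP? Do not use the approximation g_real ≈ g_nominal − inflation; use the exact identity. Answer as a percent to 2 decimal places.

22.37%

(1 + g_nom) = (1 + g_real)(1 + π) = 1.0820 × 1.1310 = 1.22374.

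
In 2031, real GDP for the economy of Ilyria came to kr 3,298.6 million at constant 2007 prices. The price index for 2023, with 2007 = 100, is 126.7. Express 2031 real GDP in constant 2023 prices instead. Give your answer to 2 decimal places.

kr 4,179.33 million

Real GDP in 2023 prices = Real GDP in 2007 prices × (P_2023/P_2007) = 3298.6 × 1.267 = 4179.33.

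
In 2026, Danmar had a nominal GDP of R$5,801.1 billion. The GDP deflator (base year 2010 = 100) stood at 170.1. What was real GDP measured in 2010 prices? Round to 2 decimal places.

R$3,410.41 billion

Real GDP = Nominal / (GDP deflator/100) = 5801.1 / 1.701 = 3410.41.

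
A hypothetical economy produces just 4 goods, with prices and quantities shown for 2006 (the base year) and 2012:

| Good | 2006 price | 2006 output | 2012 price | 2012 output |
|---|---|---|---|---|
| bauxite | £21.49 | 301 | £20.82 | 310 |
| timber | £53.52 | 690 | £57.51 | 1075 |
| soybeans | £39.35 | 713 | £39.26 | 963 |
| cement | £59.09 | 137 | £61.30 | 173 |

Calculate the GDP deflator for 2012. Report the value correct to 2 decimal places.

103.90

Nominal GDP 2012 = 20.82·310 + 57.51·1075 + 39.26·963 + 61.30·173 = 116689.73.
Real GDP 2012 (at 2006 prices) = 21.49·310 + 53.52·1075 + 39.35·963 + 59.09·173 = 112312.52.
Deflator = Nominal/Real × 100 = 116689.73/112312.52 × 100 = 103.897.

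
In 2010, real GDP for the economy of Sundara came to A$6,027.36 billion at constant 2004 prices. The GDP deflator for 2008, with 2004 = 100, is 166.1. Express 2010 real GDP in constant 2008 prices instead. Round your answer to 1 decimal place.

Real GDP in 2008 prices = Real GDP in 2004 prices × (P_2008/P_2004) = 6027.36 × 1.661 = 10011.44.

A$10,011.4 billion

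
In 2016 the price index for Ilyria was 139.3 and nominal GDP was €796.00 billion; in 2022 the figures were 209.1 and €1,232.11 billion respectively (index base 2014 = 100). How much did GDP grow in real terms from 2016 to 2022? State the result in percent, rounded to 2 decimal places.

Real GDP 2016 = 796.00 / 1.393 = 571.43.
Real GDP 2022 = 1232.11 / 2.091 = 589.24.
Real growth = 589.24 / 571.43 − 1 = 0.0312.

3.12%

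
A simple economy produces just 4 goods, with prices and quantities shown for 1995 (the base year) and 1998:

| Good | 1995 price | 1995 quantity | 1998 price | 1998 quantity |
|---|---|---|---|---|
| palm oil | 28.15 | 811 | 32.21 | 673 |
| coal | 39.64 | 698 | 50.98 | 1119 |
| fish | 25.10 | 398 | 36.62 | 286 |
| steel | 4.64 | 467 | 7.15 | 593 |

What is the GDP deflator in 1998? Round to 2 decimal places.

127.59

Nominal GDP 1998 = 32.21·673 + 50.98·1119 + 36.62·286 + 7.15·593 = 93437.22.
Real GDP 1998 (at 1995 prices) = 28.15·673 + 39.64·1119 + 25.10·286 + 4.64·593 = 73232.23.
Deflator = Nominal/Real × 100 = 93437.22/73232.23 × 100 = 127.590.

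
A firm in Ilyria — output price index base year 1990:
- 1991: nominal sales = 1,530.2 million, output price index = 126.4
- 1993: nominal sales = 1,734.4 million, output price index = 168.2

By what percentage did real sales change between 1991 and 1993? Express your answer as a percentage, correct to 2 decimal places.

-14.82%

Deflate each year: 1991 → 1530.2/1.264 = 1210.60; 1993 → 1734.4/1.682 = 1031.15.
So real sales changed by 1031.15/1210.60 − 1 = -0.1482, i.e. -14.82%.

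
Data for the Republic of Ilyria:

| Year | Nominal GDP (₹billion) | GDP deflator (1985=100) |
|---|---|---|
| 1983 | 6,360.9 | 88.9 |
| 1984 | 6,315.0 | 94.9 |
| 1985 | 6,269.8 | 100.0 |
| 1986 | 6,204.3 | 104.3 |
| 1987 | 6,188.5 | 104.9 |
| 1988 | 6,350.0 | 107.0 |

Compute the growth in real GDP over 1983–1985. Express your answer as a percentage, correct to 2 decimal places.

-12.37%

Real GDP 1983 = 6360.9/0.889 = 7155.12.
Real GDP 1985 = 6269.8/1.000 = 6269.80.
Change = 6269.80/7155.12 − 1 = -0.1237.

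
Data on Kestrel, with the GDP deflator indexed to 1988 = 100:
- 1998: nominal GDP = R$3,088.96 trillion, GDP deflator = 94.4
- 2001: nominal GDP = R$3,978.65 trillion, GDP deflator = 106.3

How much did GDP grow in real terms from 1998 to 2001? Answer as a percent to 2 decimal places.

14.38%

Real GDP 1998 = 3088.96 / 0.944 = 3272.20.
Real GDP 2001 = 3978.65 / 1.063 = 3742.85.
Real growth = 3742.85 / 3272.20 − 1 = 0.1438.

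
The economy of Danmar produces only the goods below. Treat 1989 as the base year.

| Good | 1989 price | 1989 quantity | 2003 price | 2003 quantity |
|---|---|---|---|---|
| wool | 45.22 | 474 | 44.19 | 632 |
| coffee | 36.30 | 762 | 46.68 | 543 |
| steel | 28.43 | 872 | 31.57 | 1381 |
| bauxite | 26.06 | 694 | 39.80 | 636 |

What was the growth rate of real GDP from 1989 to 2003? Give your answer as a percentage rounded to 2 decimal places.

13.22%

Real GDP 1989 = Nominal GDP 1989 = 45.22·474 + 36.30·762 + 28.43·872 + 26.06·694 = 91971.48.
Real GDP 2003 (at 1989 prices) = 45.22·632 + 36.30·543 + 28.43·1381 + 26.06·636 = 104125.93.
Real growth = 104125.93/91971.48 − 1 = 0.1322.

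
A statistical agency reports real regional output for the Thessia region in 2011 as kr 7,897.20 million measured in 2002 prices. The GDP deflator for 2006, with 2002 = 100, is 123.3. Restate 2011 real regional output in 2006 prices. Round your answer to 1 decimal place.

Real regional output in 2006 prices = Real regional output in 2002 prices × (P_2006/P_2002) = 7897.20 × 1.233 = 9737.25.

kr 9,737.2 million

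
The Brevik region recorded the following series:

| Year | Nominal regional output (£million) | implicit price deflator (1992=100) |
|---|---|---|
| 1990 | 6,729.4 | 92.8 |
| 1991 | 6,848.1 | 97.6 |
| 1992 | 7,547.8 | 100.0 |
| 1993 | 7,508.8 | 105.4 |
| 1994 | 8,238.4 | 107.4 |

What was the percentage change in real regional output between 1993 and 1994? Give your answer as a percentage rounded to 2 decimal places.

Real regional output 1993 = 7508.8/1.054 = 7124.10.
Real regional output 1994 = 8238.4/1.074 = 7670.76.
Change = 7670.76/7124.10 − 1 = 0.0767.

7.67%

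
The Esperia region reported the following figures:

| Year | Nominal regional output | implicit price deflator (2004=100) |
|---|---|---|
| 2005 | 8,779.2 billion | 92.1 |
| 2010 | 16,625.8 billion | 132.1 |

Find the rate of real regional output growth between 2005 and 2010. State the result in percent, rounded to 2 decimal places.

Deflate each year: 2005 → 8779.2/0.921 = 9532.25; 2010 → 16625.8/1.321 = 12585.77.
So real regional output changed by 12585.77/9532.25 − 1 = 0.3203, i.e. 32.03%.

32.03%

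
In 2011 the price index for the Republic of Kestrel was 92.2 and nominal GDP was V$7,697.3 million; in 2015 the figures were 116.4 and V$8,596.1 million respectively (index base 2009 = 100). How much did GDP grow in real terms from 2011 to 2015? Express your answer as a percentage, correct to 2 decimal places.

Real GDP 2011 = 7697.3 / 0.922 = 8348.48.
Real GDP 2015 = 8596.1 / 1.164 = 7384.97.
Real growth = 7384.97 / 8348.48 − 1 = -0.1154.

-11.54%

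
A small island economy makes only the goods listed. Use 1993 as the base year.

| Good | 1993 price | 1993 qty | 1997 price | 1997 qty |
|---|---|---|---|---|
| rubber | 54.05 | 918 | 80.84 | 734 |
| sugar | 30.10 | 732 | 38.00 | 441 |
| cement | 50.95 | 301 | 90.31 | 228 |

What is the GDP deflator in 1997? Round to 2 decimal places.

Nominal GDP 1997 = 80.84·734 + 38.00·441 + 90.31·228 = 96685.24.
Real GDP 1997 (at 1993 prices) = 54.05·734 + 30.10·441 + 50.95·228 = 64563.40.
Deflator = Nominal/Real × 100 = 96685.24/64563.40 × 100 = 149.752.

149.75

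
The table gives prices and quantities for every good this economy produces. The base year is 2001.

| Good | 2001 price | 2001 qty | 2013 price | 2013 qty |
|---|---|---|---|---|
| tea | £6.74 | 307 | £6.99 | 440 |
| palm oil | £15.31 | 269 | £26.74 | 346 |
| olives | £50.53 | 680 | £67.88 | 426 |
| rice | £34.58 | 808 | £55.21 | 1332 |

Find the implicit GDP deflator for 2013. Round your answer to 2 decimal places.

Nominal GDP 2013 = 6.99·440 + 26.74·346 + 67.88·426 + 55.21·1332 = 114784.24.
Real GDP 2013 (at 2001 prices) = 6.74·440 + 15.31·346 + 50.53·426 + 34.58·1332 = 75849.20.
Deflator = Nominal/Real × 100 = 114784.24/75849.20 × 100 = 151.332.

151.33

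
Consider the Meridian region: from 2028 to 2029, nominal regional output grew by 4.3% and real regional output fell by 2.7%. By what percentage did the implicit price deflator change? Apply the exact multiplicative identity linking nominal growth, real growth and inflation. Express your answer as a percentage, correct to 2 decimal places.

7.19%

(1 + g_nom) = (1 + g_real)(1 + π), so π = 1.0430 / 0.9730 − 1 = 0.07194.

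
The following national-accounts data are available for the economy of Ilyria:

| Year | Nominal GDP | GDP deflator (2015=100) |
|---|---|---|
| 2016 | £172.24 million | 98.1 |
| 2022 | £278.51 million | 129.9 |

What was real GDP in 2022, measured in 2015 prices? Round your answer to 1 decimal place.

Real GDP = Nominal / (GDP deflator/100) = 278.51 / 1.299 = 214.40.

£214.4 million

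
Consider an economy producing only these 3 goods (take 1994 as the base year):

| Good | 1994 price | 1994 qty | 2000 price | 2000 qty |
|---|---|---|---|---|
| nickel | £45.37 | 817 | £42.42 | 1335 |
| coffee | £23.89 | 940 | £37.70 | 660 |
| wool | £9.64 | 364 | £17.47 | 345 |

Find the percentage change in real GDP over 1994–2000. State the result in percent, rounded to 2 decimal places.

26.38%

Real GDP 1994 = Nominal GDP 1994 = 45.37·817 + 23.89·940 + 9.64·364 = 63032.85.
Real GDP 2000 (at 1994 prices) = 45.37·1335 + 23.89·660 + 9.64·345 = 79662.15.
Real growth = 79662.15/63032.85 − 1 = 0.2638.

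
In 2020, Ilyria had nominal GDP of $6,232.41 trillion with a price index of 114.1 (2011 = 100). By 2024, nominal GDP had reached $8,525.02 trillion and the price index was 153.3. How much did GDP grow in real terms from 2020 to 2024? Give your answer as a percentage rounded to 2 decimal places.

Real GDP 2020 = 6232.41 / 1.141 = 5462.23.
Real GDP 2024 = 8525.02 / 1.533 = 5561.00.
Real growth = 5561.00 / 5462.23 − 1 = 0.0181.

1.81%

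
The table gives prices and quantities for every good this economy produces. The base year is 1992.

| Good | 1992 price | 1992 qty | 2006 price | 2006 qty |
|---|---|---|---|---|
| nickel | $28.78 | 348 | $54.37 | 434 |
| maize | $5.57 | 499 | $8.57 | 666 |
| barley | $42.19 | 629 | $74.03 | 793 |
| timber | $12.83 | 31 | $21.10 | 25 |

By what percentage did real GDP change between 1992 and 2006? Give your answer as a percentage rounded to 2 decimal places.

Real GDP 1992 = Nominal GDP 1992 = 28.78·348 + 5.57·499 + 42.19·629 + 12.83·31 = 39730.11.
Real GDP 2006 (at 1992 prices) = 28.78·434 + 5.57·666 + 42.19·793 + 12.83·25 = 49977.56.
Real growth = 49977.56/39730.11 − 1 = 0.2579.

25.79%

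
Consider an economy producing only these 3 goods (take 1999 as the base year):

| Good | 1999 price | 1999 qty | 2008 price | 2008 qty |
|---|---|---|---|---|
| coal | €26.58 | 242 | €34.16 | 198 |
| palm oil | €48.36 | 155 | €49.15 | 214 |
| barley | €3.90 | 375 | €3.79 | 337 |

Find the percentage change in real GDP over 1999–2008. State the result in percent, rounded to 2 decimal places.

Real GDP 1999 = Nominal GDP 1999 = 26.58·242 + 48.36·155 + 3.90·375 = 15390.66.
Real GDP 2008 (at 1999 prices) = 26.58·198 + 48.36·214 + 3.90·337 = 16926.18.
Real growth = 16926.18/15390.66 − 1 = 0.0998.

9.98%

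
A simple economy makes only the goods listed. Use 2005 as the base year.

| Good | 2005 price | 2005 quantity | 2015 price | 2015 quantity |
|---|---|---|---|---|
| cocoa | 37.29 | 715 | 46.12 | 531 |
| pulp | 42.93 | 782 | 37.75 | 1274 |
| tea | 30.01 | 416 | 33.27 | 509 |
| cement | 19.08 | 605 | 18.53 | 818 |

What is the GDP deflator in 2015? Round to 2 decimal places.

Nominal GDP 2015 = 46.12·531 + 37.75·1274 + 33.27·509 + 18.53·818 = 104675.19.
Real GDP 2015 (at 2005 prices) = 37.29·531 + 42.93·1274 + 30.01·509 + 19.08·818 = 105376.34.
Deflator = Nominal/Real × 100 = 104675.19/105376.34 × 100 = 99.335.

99.33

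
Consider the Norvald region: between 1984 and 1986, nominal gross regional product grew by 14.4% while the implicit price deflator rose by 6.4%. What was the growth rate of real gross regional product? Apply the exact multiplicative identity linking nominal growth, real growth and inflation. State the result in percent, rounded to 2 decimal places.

7.52%

(1 + g_nom) = (1 + g_real)(1 + π), so g_real = 1.1440 / 1.0640 − 1 = 0.07519.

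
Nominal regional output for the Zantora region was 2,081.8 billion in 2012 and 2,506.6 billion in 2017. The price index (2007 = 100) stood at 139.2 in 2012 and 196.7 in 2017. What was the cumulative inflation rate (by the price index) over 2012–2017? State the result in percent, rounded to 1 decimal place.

41.3%

Price-level change = 196.7 / 139.2 − 1 = 0.4131.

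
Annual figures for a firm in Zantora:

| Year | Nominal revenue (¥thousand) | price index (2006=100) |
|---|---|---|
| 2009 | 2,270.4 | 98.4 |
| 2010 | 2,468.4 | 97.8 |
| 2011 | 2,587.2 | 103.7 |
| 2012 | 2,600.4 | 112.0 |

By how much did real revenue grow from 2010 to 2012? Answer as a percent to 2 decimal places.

Real revenue 2010 = 2468.4/0.978 = 2523.93.
Real revenue 2012 = 2600.4/1.120 = 2321.79.
Change = 2321.79/2523.93 − 1 = -0.0801.

-8.01%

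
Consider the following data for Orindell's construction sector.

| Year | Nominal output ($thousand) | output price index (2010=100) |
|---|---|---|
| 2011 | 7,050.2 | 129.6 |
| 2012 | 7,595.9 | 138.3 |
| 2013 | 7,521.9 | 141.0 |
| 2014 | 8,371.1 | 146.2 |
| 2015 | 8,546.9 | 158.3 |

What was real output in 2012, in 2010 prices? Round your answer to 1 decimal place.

Real output 2012 = 7595.9 / 1.383 = 5492.34.

$5,492.3 thousand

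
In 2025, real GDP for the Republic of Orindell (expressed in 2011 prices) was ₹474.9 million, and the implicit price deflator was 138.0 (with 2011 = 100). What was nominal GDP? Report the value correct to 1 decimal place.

₹655.4 million

Nominal GDP = Real × (implicit price deflator/100) = 474.9 × 1.380 = 655.36.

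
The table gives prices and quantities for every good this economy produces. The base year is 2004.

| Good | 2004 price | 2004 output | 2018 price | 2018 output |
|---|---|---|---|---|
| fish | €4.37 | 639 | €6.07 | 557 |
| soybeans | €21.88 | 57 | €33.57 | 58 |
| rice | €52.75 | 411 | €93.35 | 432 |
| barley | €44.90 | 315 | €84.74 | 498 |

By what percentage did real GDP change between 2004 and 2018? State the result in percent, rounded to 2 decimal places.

Real GDP 2004 = Nominal GDP 2004 = 4.37·639 + 21.88·57 + 52.75·411 + 44.90·315 = 39863.34.
Real GDP 2018 (at 2004 prices) = 4.37·557 + 21.88·58 + 52.75·432 + 44.90·498 = 48851.33.
Real growth = 48851.33/39863.34 − 1 = 0.2255.

22.55%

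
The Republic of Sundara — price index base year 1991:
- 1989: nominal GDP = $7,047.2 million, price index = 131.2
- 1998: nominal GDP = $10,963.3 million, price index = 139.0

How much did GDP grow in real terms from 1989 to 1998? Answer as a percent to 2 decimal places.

46.84%

Real GDP 1989 = 7047.2 / 1.312 = 5371.34.
Real GDP 1998 = 10963.3 / 1.390 = 7887.27.
Real growth = 7887.27 / 5371.34 − 1 = 0.4684.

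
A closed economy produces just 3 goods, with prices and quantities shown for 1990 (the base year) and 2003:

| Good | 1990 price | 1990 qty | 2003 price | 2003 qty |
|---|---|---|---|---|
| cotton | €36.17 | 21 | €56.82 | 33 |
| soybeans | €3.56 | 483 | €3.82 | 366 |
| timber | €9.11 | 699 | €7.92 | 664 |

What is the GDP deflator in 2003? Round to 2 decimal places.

Nominal GDP 2003 = 56.82·33 + 3.82·366 + 7.92·664 = 8532.06.
Real GDP 2003 (at 1990 prices) = 36.17·33 + 3.56·366 + 9.11·664 = 8545.61.
Deflator = Nominal/Real × 100 = 8532.06/8545.61 × 100 = 99.841.

99.84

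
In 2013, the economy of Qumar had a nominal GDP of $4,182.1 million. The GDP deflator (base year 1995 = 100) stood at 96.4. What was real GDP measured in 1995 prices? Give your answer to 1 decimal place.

$4,338.3 million

Real GDP = Nominal / (GDP deflator/100) = 4182.1 / 0.964 = 4338.28.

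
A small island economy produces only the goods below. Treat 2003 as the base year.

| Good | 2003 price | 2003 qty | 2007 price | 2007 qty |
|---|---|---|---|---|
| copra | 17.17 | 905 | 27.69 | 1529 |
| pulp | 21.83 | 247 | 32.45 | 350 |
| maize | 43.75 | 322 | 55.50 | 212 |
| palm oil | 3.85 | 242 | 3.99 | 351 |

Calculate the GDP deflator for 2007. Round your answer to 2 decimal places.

150.18

Nominal GDP 2007 = 27.69·1529 + 32.45·350 + 55.50·212 + 3.99·351 = 66862.00.
Real GDP 2007 (at 2003 prices) = 17.17·1529 + 21.83·350 + 43.75·212 + 3.85·351 = 44519.78.
Deflator = Nominal/Real × 100 = 66862.00/44519.78 × 100 = 150.185.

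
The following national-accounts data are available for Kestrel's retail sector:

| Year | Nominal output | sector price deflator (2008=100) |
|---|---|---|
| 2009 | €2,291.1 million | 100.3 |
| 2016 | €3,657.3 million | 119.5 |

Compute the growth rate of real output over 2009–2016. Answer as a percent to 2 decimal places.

Deflate each year: 2009 → 2291.1/1.003 = 2284.25; 2016 → 3657.3/1.195 = 3060.50.
So real output changed by 3060.50/2284.25 − 1 = 0.3398, i.e. 33.98%.

33.98%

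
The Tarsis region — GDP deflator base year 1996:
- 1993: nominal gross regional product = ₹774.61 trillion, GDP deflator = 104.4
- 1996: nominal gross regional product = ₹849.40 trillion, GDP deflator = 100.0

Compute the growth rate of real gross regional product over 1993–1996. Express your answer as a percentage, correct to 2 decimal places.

Deflate each year: 1993 → 774.61/1.044 = 741.96; 1996 → 849.40/1.000 = 849.40.
So real gross regional product changed by 849.40/741.96 − 1 = 0.1448, i.e. 14.48%.

14.48%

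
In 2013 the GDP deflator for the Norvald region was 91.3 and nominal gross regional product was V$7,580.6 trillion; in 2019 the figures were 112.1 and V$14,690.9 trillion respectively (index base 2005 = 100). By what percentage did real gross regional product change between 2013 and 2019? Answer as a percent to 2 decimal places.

57.84%

Deflate each year: 2013 → 7580.6/0.913 = 8302.96; 2019 → 14690.9/1.121 = 13105.17.
So real gross regional product changed by 13105.17/8302.96 − 1 = 0.5784, i.e. 57.84%.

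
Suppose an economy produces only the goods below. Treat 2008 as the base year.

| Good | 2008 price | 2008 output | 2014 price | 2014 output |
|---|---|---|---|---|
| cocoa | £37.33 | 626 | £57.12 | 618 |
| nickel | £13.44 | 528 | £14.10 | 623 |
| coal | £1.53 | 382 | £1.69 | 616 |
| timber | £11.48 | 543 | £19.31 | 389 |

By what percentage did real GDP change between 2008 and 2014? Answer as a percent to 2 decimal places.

Real GDP 2008 = Nominal GDP 2008 = 37.33·626 + 13.44·528 + 1.53·382 + 11.48·543 = 37283.00.
Real GDP 2014 (at 2008 prices) = 37.33·618 + 13.44·623 + 1.53·616 + 11.48·389 = 36851.26.
Real growth = 36851.26/37283.00 − 1 = -0.0116.

-1.16%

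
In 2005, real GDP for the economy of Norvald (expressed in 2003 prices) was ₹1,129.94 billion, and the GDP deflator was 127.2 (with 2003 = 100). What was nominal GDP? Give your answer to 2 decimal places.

₹1,437.28 billion

Nominal GDP = Real × (GDP deflator/100) = 1129.94 × 1.272 = 1437.28.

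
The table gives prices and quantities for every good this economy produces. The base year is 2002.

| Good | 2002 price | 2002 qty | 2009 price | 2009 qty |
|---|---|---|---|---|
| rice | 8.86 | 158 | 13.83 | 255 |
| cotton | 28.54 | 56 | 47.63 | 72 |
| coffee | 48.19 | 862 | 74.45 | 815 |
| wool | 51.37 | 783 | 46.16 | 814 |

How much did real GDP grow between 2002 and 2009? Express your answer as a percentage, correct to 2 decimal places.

0.76%

Real GDP 2002 = Nominal GDP 2002 = 8.86·158 + 28.54·56 + 48.19·862 + 51.37·783 = 84760.61.
Real GDP 2009 (at 2002 prices) = 8.86·255 + 28.54·72 + 48.19·815 + 51.37·814 = 85404.21.
Real growth = 85404.21/84760.61 − 1 = 0.0076.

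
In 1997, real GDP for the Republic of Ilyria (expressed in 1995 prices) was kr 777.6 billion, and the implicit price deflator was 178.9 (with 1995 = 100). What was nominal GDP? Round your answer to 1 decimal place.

Nominal GDP = Real × (implicit price deflator/100) = 777.6 × 1.789 = 1391.13.

kr 1,391.1 billion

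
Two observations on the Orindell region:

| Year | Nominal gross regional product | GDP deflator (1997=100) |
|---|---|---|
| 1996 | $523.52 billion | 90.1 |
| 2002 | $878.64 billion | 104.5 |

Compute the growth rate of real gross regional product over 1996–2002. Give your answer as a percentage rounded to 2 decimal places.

Deflate each year: 1996 → 523.52/0.901 = 581.04; 2002 → 878.64/1.045 = 840.80.
So real gross regional product changed by 840.80/581.04 − 1 = 0.4471, i.e. 44.71%.

44.71%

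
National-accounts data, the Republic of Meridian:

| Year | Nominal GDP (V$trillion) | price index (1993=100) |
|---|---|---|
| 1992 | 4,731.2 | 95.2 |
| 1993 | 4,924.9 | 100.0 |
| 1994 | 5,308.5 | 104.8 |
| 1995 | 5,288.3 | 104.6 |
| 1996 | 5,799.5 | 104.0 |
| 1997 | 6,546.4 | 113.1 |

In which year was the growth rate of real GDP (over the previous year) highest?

1996

1993: real = 4924.9/1.000 = 4924.90; growth vs 1992 (4969.75) = -0.90%.
1994: real = 5308.5/1.048 = 5065.36; growth vs 1993 (4924.90) = 2.85%.
1995: real = 5288.3/1.046 = 5055.74; growth vs 1994 (5065.36) = -0.19%.
1996: real = 5799.5/1.040 = 5576.44; growth vs 1995 (5055.74) = 10.30%.
1997: real = 6546.4/1.131 = 5788.15; growth vs 1996 (5576.44) = 3.80%.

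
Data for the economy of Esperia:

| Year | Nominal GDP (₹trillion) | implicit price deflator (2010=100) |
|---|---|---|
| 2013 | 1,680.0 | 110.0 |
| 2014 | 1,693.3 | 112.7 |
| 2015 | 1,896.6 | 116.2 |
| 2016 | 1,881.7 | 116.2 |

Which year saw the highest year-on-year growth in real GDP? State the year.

2015

2014: real = 1693.3/1.127 = 1502.48; growth vs 2013 (1527.27) = -1.62%.
2015: real = 1896.6/1.162 = 1632.19; growth vs 2014 (1502.48) = 8.63%.
2016: real = 1881.7/1.162 = 1619.36; growth vs 2015 (1632.19) = -0.79%.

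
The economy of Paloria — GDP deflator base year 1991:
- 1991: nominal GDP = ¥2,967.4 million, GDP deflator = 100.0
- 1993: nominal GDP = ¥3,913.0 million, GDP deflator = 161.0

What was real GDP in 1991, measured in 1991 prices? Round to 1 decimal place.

¥2,967.4 million

Real GDP = Nominal / (GDP deflator/100) = 2967.4 / 1.000 = 2967.40.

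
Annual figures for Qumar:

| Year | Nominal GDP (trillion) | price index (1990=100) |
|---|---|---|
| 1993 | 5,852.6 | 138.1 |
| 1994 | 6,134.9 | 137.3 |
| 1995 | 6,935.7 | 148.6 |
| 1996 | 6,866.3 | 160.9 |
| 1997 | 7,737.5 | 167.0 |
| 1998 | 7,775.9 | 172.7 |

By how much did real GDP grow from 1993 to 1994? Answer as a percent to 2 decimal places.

5.43%

Real GDP 1993 = 5852.6/1.381 = 4237.94.
Real GDP 1994 = 6134.9/1.373 = 4468.24.
Change = 4468.24/4237.94 − 1 = 0.0543.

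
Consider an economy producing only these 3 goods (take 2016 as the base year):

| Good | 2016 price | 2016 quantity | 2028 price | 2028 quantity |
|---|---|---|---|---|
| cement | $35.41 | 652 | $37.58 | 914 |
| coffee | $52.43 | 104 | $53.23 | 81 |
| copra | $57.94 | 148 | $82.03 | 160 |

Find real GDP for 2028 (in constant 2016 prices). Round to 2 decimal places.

Real GDP 2028 = Σ (p_2016 × q_2028) = 35.41·914 + 52.43·81 + 57.94·160 = 45881.97.

$45881.97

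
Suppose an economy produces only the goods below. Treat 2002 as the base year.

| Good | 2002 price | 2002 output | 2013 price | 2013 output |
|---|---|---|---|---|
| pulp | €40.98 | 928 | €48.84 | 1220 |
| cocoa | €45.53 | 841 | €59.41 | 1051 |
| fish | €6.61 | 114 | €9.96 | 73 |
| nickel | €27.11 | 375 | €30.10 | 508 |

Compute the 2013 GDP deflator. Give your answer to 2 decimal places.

Nominal GDP 2013 = 48.84·1220 + 59.41·1051 + 9.96·73 + 30.10·508 = 138042.59.
Real GDP 2013 (at 2002 prices) = 40.98·1220 + 45.53·1051 + 6.61·73 + 27.11·508 = 112102.04.
Deflator = Nominal/Real × 100 = 138042.59/112102.04 × 100 = 123.140.

123.14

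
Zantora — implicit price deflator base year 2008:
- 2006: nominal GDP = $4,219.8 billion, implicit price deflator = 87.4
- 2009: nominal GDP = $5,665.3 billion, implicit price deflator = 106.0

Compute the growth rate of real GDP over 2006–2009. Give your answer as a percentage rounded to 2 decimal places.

10.70%

Deflate each year: 2006 → 4219.8/0.874 = 4828.15; 2009 → 5665.3/1.060 = 5344.62.
So real GDP changed by 5344.62/4828.15 − 1 = 0.1070, i.e. 10.70%.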